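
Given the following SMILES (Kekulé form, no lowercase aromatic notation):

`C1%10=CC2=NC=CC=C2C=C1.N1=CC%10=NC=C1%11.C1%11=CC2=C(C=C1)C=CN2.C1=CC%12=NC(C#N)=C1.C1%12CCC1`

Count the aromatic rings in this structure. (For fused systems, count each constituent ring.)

The SMILES encodes two fused six-membered rings, each with three alternating double bonds; one ring is all carbon and the other has one ring nitrogen; a six-membered ring with nitrogens at positions 1 and 4 and three alternating double bonds; a six-membered carbon ring with three alternating C=C double bonds, fused to a five-membered ring containing one N–H nitrogen and two C=C double bonds; a six-membered ring of five carbons and one nitrogen with three alternating double bonds; a four-membered saturated carbon ring.
The fused 6/6-membered bicyclic (with one nitrogen) is a single π system with 10 sp² atoms and 10 π electrons from ring double bonds. 10 = 4(2)+2, so the system is aromatic and both rings count as aromatic (quinoline).
The 6-membered ring with two nitrogens (1,4) is planar and fully conjugated; 3 ring double bonds give 6 π electrons. That satisfies 4n+2 with n=1, so it is aromatic (pyrazine).
The fused 6/5-membered bicyclic (with one N–H) is a single π system with 9 sp² atoms and 10 π electrons from ring double bonds plus a heteroatom lone pair. 10 = 4(2)+2, so the system is aromatic and both rings count as aromatic (indole).
The 6-membered ring with one nitrogen is planar and fully conjugated; 3 ring double bonds give 6 π electrons. 6 = 4(1)+2, so it is aromatic (pyridine).
The 4-membered ring has only sp³ atoms, so it is not fully conjugated — not aromatic (cyclobutane).
6 of the 7 rings are aromatic. Total: 6.

6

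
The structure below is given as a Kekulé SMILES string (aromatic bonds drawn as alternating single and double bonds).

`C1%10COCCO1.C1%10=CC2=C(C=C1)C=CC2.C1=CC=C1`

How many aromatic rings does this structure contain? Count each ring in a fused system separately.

1

The SMILES encodes a six-membered saturated ring with oxygens at positions 1 and 4; a six-membered carbon ring with three alternating C=C double bonds, fused to a five-membered carbon ring containing one C=C double bond and one sp³ carbon; a four-membered carbon ring with two alternating C=C double bonds.
The 6-membered ring with two oxygens (1,4) has only sp³ atoms, so it is not fully conjugated — not aromatic (1,4-dioxane).
The 6-membered ring is planar and fully conjugated; 3 ring double bonds give 6 π electrons. 6 = 4(1)+2, so it is aromatic (benzene ring).
The 5-membered ring has one sp³ carbon, so it is not fully conjugated — not aromatic (cyclopentene ring).
The 4-membered ring has only sp² ring atoms; a planar conformation would have a fully conjugated π system of 4 electrons. But 4 = 4(1), which is 4n not 4n+2, so it is not aromatic (cyclobutadiene) — cyclobutadiene is antiaromatic and distorts to a rectangle.
1 of the 4 rings is aromatic. Total: 1.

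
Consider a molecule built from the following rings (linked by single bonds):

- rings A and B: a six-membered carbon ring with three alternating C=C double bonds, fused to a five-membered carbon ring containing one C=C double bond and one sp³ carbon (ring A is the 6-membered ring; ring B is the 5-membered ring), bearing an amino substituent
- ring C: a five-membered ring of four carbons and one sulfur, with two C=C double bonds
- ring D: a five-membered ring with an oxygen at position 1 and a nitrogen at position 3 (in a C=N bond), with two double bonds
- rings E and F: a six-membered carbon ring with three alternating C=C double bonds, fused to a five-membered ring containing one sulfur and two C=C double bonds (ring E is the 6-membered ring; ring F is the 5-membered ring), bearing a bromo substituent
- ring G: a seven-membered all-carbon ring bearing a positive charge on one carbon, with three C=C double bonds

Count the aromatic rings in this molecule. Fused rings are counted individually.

Ring A is fully conjugated (every ring atom contributes a p orbital); 3 ring double bonds give 6 π electrons. 6 = 4(1)+2, so ring A is aromatic (benzene ring).
Ring B has one sp³ carbon, so it is not fully conjugated — not aromatic (cyclopentene ring).
Ring C has a continuous p-orbital overlap around the ring; 2 ring double bonds (4 π electrons) plus a heteroatom lone pair (2) give 6 π electrons. 6 = 4(1)+2, so ring C is aromatic (thiophene).
Ring D is planar and fully conjugated; 2 ring double bonds (4 π electrons) plus a heteroatom lone pair (2) give 6 π electrons. Since 6 = 4n+2 (n=1), ring D is aromatic (oxazole).
Rings E and F form a fused bicyclic system (with one sulfur) with 9 sp² atoms and 10 π electrons from ring double bonds plus a heteroatom lone pair. 10 = 4(2)+2, so the system is aromatic and both rings count as aromatic (benzothiophene).
Ring G is fully conjugated (every ring atom contributes a p orbital); 3 ring double bonds (6 π electrons) plus the carbocation's empty p orbital (0, but keeps the ring conjugated) give 6 π electrons. 6 = 4(1)+2, so ring G is aromatic (tropylium cation).
Aromatic: A, C, D, E, F, G. Total: 6.

6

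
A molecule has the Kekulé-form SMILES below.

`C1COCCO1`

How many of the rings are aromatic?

0

The SMILES encodes a six-membered saturated ring with oxygens at positions 1 and 4.
The 6-membered ring with two oxygens (1,4) has only sp³ atoms, so it is not fully conjugated — not aromatic (1,4-dioxane).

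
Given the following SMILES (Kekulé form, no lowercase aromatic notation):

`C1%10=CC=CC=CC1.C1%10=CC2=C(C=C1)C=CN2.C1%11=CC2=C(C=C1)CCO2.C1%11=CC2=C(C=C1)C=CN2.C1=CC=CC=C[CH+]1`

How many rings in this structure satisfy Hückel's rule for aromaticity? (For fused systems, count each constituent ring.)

The SMILES encodes a seven-membered carbon ring with three C=C double bonds and one sp³ carbon; a six-membered carbon ring with three alternating C=C double bonds, fused to a five-membered ring containing one N–H nitrogen and two C=C double bonds; a six-membered carbon ring with three alternating C=C double bonds, fused to a five-membered ring containing one oxygen and two sp³ carbons; a six-membered carbon ring with three alternating C=C double bonds, fused to a five-membered ring containing one N–H nitrogen and two C=C double bonds; a seven-membered all-carbon ring bearing a positive charge on one carbon, with three C=C double bonds.
The 7-membered ring has one sp³ carbon, so it is not fully conjugated — not aromatic (cycloheptatriene).
The fused 6/5-membered bicyclic (with one N–H) is a single π system with 9 sp² atoms and 10 π electrons from ring double bonds plus a heteroatom lone pair. 10 = 4(2)+2, so the system is aromatic and both rings count as aromatic (indole).
The 6-membered ring is fully conjugated (every ring atom contributes a p orbital); 3 ring double bonds give 6 π electrons. That satisfies 4n+2 with n=1, so it is aromatic (benzene ring).
The 5-membered ring with one oxygen has two sp³ carbons, so it is not fully conjugated — not aromatic (oxolane ring).
The fused 6/5-membered bicyclic (with one N–H) is a single π system with 9 sp² atoms and 10 π electrons from ring double bonds plus a heteroatom lone pair. 10 = 4(2)+2, so the system is aromatic and both rings count as aromatic (indole).
The second 7-membered ring is planar and fully conjugated; 3 ring double bonds (6 π electrons) plus the carbocation's empty p orbital (0, but keeps the ring conjugated) give 6 π electrons. That satisfies 4n+2 with n=1, so it is aromatic (tropylium cation).
6 of the 8 rings are aromatic. Total: 6.

6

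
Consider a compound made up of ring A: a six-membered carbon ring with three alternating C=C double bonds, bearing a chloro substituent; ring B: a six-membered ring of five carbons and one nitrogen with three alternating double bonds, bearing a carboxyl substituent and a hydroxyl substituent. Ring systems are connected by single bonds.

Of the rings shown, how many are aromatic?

2

Ring A has a continuous p-orbital overlap around the ring; 3 ring double bonds give 6 π electrons. 6 = 4(1)+2, so ring A is aromatic (benzene).
Ring B has a continuous p-orbital overlap around the ring; 3 ring double bonds give 6 π electrons. 6 = 4(1)+2, so ring B is aromatic (pyridine).
Aromatic: A, B. Total: 2.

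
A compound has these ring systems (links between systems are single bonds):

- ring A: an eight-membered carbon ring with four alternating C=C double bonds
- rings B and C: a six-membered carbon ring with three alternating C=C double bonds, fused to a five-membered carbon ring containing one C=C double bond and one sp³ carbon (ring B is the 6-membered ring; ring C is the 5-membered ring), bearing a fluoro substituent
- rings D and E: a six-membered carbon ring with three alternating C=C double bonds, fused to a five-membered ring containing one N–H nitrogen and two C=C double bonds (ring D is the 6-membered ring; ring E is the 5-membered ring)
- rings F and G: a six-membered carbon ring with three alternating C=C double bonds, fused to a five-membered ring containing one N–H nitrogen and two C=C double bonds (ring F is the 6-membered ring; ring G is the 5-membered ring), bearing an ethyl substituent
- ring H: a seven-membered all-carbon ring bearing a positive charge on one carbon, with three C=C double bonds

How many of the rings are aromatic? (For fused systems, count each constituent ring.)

6

Ring A has only sp² ring atoms; a planar conformation would have a fully conjugated π system of 8 electrons. But 8 = 4(2), which is 4n not 4n+2, so ring A is not aromatic (cyclooctatetraene) — cyclooctatetraene distorts into a non-planar tub to avoid antiaromaticity.
Ring B is fully conjugated (every ring atom contributes a p orbital); 3 ring double bonds give 6 π electrons. That satisfies 4n+2 with n=1, so ring B is aromatic (benzene ring).
Ring C has one sp³ carbon, so it is not fully conjugated — not aromatic (cyclopentene ring).
Rings D and E form a fused bicyclic system (with one N–H) with 9 sp² atoms and 10 π electrons from ring double bonds plus a heteroatom lone pair. 10 = 4(2)+2, so the system is aromatic and both rings count as aromatic (indole).
Rings F and G form a fused bicyclic system (with one N–H) with 9 sp² atoms and 10 π electrons from ring double bonds plus a heteroatom lone pair. 10 = 4(2)+2, so the system is aromatic and both rings count as aromatic (indole).
Ring H is fully conjugated (every ring atom contributes a p orbital); 3 ring double bonds (6 π electrons) plus the carbocation's empty p orbital (0, but keeps the ring conjugated) give 6 π electrons. 6 = 4(1)+2, so ring H is aromatic (tropylium cation).
Aromatic: B, D, E, F, G, H. Total: 6.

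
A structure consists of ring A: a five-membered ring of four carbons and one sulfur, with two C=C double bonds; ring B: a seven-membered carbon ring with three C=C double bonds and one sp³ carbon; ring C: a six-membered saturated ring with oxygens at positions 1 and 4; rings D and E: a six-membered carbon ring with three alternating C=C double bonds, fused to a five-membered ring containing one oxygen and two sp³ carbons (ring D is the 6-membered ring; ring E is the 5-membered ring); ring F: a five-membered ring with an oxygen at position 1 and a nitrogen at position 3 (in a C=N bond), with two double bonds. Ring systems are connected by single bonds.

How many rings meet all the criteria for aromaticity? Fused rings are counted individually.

Ring A is fully conjugated (every ring atom contributes a p orbital); 2 ring double bonds (4 π electrons) plus a heteroatom lone pair (2) give 6 π electrons. 6 = 4(1)+2, so ring A is aromatic (thiophene).
Ring B has one sp³ carbon, so it is not fully conjugated — not aromatic (cycloheptatriene).
Ring C has only sp³ atoms, so it is not fully conjugated — not aromatic (1,4-dioxane).
Ring D has a continuous p-orbital overlap around the ring; 3 ring double bonds give 6 π electrons. Since 6 = 4n+2 (n=1), ring D is aromatic (benzene ring).
Ring E has two sp³ carbons, so it is not fully conjugated — not aromatic (oxolane ring).
Ring F is fully conjugated (every ring atom contributes a p orbital); 2 ring double bonds (4 π electrons) plus a heteroatom lone pair (2) give 6 π electrons. 6 = 4(1)+2, so ring F is aromatic (oxazole).
Aromatic: A, D, F. Total: 3.

3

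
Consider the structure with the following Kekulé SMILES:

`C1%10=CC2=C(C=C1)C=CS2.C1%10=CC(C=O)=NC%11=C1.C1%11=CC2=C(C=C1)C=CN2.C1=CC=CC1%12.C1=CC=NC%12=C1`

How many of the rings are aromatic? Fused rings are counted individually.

The SMILES encodes a six-membered carbon ring with three alternating C=C double bonds, fused to a five-membered ring containing one sulfur and two C=C double bonds; a six-membered ring of five carbons and one nitrogen with three alternating double bonds; a six-membered carbon ring with three alternating C=C double bonds, fused to a five-membered ring containing one N–H nitrogen and two C=C double bonds; a five-membered carbon ring with two conjugated C=C double bonds and one sp³ carbon; a six-membered ring of five carbons and one nitrogen with three alternating double bonds.
The fused 6/5-membered bicyclic (with one sulfur) is a single π system with 9 sp² atoms and 10 π electrons from ring double bonds plus a heteroatom lone pair. 10 = 4(2)+2, so the system is aromatic and both rings count as aromatic (benzothiophene).
The 6-membered ring with one nitrogen has a continuous p-orbital overlap around the ring; 3 ring double bonds give 6 π electrons. Since 6 = 4n+2 (n=1), it is aromatic (pyridine).
The fused 6/5-membered bicyclic (with one N–H) is a single π system with 9 sp² atoms and 10 π electrons from ring double bonds plus a heteroatom lone pair. 10 = 4(2)+2, so the system is aromatic and both rings count as aromatic (indole).
The 5-membered ring has one sp³ carbon, so it is not fully conjugated — not aromatic (cyclopentadiene).
The second 6-membered ring with one nitrogen is fully conjugated (every ring atom contributes a p orbital); 3 ring double bonds give 6 π electrons. That satisfies 4n+2 with n=1, so it is aromatic (pyridine).
6 of the 7 rings are aromatic. Total: 6.

6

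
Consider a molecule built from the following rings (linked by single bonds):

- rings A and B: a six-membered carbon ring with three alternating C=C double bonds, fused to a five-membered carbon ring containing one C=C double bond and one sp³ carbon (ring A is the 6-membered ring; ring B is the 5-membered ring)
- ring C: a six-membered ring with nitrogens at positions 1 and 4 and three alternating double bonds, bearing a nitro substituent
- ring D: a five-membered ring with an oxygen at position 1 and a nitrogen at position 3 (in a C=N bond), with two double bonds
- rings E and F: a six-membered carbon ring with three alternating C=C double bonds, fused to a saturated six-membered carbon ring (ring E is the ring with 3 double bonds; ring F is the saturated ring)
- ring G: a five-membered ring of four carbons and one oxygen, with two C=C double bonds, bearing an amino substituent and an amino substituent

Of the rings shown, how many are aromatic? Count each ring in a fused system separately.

5

Ring A is planar and fully conjugated; 3 ring double bonds give 6 π electrons. 6 = 4(1)+2, so ring A is aromatic (benzene ring).
Ring B has one sp³ carbon, so it is not fully conjugated — not aromatic (cyclopentene ring).
Ring C is fully conjugated (every ring atom contributes a p orbital); 3 ring double bonds give 6 π electrons. Since 6 = 4n+2 (n=1), ring C is aromatic (pyrazine).
Ring D has a continuous p-orbital overlap around the ring; 2 ring double bonds (4 π electrons) plus a heteroatom lone pair (2) give 6 π electrons. That satisfies 4n+2 with n=1, so ring D is aromatic (oxazole).
Ring E is planar and fully conjugated; 3 ring double bonds give 6 π electrons. That satisfies 4n+2 with n=1, so ring E is aromatic (benzene ring).
Ring F has four sp³ carbons, so it is not fully conjugated — not aromatic (cyclohexane ring).
Ring G is fully conjugated (every ring atom contributes a p orbital); 2 ring double bonds (4 π electrons) plus a heteroatom lone pair (2) give 6 π electrons. Since 6 = 4n+2 (n=1), ring G is aromatic (furan).
Aromatic: A, C, D, E, G. Total: 5.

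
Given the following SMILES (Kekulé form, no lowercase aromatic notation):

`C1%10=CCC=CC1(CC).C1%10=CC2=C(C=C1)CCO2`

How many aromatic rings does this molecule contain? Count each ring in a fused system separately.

1

The SMILES encodes a six-membered carbon ring with two isolated C=C double bonds and two sp³ carbons; a six-membered carbon ring with three alternating C=C double bonds, fused to a five-membered ring containing one oxygen and two sp³ carbons.
The 6-membered ring has two sp³ carbons, so it is not fully conjugated — not aromatic (1,4-cyclohexadiene).
The second 6-membered ring has a continuous p-orbital overlap around the ring; 3 ring double bonds give 6 π electrons. Since 6 = 4n+2 (n=1), it is aromatic (benzene ring).
The 5-membered ring with one oxygen has two sp³ carbons, so it is not fully conjugated — not aromatic (oxolane ring).
1 of the 3 rings is aromatic. Total: 1.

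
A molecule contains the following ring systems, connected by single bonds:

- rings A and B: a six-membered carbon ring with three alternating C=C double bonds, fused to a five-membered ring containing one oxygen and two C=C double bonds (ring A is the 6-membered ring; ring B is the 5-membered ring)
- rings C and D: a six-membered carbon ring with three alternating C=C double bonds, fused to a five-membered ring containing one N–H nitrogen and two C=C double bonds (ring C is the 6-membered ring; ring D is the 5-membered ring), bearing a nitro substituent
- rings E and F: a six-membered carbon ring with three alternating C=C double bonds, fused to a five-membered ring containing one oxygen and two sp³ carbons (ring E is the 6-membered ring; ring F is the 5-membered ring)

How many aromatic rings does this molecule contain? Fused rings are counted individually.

5

Rings A and B form a fused bicyclic system (with one oxygen) with 9 sp² atoms and 10 π electrons from ring double bonds plus a heteroatom lone pair. 10 = 4(2)+2, so the system is aromatic and both rings count as aromatic (benzofuran).
Rings C and D form a fused bicyclic system (with one N–H) with 9 sp² atoms and 10 π electrons from ring double bonds plus a heteroatom lone pair. 10 = 4(2)+2, so the system is aromatic and both rings count as aromatic (indole).
Ring E is planar and fully conjugated; 3 ring double bonds give 6 π electrons. 6 = 4(1)+2, so ring E is aromatic (benzene ring).
Ring F has two sp³ carbons, so it is not fully conjugated — not aromatic (oxolane ring).
Aromatic: A, B, C, D, E. Total: 5.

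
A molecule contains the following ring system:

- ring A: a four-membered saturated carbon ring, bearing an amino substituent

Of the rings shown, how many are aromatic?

Ring A has only sp³ atoms, so it is not fully conjugated — not aromatic (cyclobutane).

0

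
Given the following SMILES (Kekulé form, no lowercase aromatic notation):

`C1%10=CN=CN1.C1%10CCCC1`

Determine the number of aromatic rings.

1

The SMILES encodes a five-membered ring with nitrogens at positions 1 and 3 (one bearing H, one in a C=N bond) and two double bonds; a five-membered saturated carbon ring.
The 5-membered ring with two nitrogens (one N–H, one =N–) has a continuous p-orbital overlap around the ring; 2 ring double bonds (4 π electrons) plus a heteroatom lone pair (2) give 6 π electrons. That satisfies 4n+2 with n=1, so it is aromatic (imidazole).
The 5-membered ring has only sp³ atoms, so it is not fully conjugated — not aromatic (cyclopentane).
1 of the 2 rings is aromatic. Total: 1.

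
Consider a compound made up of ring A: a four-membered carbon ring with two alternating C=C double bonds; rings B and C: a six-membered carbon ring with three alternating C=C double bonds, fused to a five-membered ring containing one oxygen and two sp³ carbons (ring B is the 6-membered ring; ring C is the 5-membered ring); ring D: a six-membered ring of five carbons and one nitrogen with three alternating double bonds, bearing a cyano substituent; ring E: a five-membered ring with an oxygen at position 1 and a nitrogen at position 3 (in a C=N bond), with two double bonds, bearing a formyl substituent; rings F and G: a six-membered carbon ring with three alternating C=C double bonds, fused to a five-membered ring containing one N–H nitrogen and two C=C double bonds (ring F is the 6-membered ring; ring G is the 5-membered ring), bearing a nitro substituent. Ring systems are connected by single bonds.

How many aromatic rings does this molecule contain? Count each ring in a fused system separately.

5

Ring A has only sp² ring atoms; a planar conformation would have a fully conjugated π system of 4 electrons. But 4 = 4(1), which is 4n not 4n+2, so ring A is not aromatic (cyclobutadiene) — cyclobutadiene is antiaromatic and distorts to a rectangle.
Ring B has a continuous p-orbital overlap around the ring; 3 ring double bonds give 6 π electrons. 6 = 4(1)+2, so ring B is aromatic (benzene ring).
Ring C has two sp³ carbons, so it is not fully conjugated — not aromatic (oxolane ring).
Ring D has a continuous p-orbital overlap around the ring; 3 ring double bonds give 6 π electrons. 6 = 4(1)+2, so ring D is aromatic (pyridine).
Ring E is fully conjugated (every ring atom contributes a p orbital); 2 ring double bonds (4 π electrons) plus a heteroatom lone pair (2) give 6 π electrons. That satisfies 4n+2 with n=1, so ring E is aromatic (oxazole).
Rings F and G form a fused bicyclic system (with one N–H) with 9 sp² atoms and 10 π electrons from ring double bonds plus a heteroatom lone pair. 10 = 4(2)+2, so the system is aromatic and both rings count as aromatic (indole).
Aromatic: B, D, E, F, G. Total: 5.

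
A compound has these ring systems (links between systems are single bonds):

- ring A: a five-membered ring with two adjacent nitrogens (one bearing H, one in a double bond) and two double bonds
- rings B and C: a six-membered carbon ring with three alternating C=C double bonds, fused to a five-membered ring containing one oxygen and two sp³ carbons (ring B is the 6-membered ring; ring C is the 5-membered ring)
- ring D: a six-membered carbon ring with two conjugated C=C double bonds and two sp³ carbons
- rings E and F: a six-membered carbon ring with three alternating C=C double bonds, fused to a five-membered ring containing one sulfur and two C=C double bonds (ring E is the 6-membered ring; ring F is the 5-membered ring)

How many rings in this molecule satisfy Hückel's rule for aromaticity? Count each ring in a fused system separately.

4

Ring A is fully conjugated (every ring atom contributes a p orbital); 2 ring double bonds (4 π electrons) plus a heteroatom lone pair (2) give 6 π electrons. Since 6 = 4n+2 (n=1), ring A is aromatic (pyrazole).
Ring B is fully conjugated (every ring atom contributes a p orbital); 3 ring double bonds give 6 π electrons. Since 6 = 4n+2 (n=1), ring B is aromatic (benzene ring).
Ring C has two sp³ carbons, so it is not fully conjugated — not aromatic (oxolane ring).
Ring D has two sp³ carbons, so it is not fully conjugated — not aromatic (1,3-cyclohexadiene).
Rings E and F form a fused bicyclic system (with one sulfur) with 9 sp² atoms and 10 π electrons from ring double bonds plus a heteroatom lone pair. 10 = 4(2)+2, so the system is aromatic and both rings count as aromatic (benzothiophene).
Aromatic: A, B, E, F. Total: 4.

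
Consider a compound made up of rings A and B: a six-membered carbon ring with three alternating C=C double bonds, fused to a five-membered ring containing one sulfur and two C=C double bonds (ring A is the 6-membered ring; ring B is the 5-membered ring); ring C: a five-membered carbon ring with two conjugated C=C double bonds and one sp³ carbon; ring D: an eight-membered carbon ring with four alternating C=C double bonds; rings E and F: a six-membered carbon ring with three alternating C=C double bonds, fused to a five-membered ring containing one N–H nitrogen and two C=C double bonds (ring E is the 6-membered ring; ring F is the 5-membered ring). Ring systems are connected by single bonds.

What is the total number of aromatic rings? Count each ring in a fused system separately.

Rings A and B form a fused bicyclic system (with one sulfur) with 9 sp² atoms and 10 π electrons from ring double bonds plus a heteroatom lone pair. 10 = 4(2)+2, so the system is aromatic and both rings count as aromatic (benzothiophene).
Ring C has one sp³ carbon, so it is not fully conjugated — not aromatic (cyclopentadiene).
Ring D has only sp² ring atoms; a planar conformation would have a fully conjugated π system of 8 electrons. But 8 = 4(2), which is 4n not 4n+2, so ring D is not aromatic (cyclooctatetraene) — cyclooctatetraene distorts into a non-planar tub to avoid antiaromaticity.
Rings E and F form a fused bicyclic system (with one N–H) with 9 sp² atoms and 10 π electrons from ring double bonds plus a heteroatom lone pair. 10 = 4(2)+2, so the system is aromatic and both rings count as aromatic (indole).
Aromatic: A, B, E, F. Total: 4.

4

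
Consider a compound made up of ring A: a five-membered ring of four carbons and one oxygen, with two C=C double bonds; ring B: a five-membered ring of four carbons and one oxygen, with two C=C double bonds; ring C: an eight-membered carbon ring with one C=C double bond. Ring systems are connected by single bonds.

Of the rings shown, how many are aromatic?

2

Ring A is fully conjugated (every ring atom contributes a p orbital); 2 ring double bonds (4 π electrons) plus a heteroatom lone pair (2) give 6 π electrons. 6 = 4(1)+2, so ring A is aromatic (furan).
Ring B is fully conjugated (every ring atom contributes a p orbital); 2 ring double bonds (4 π electrons) plus a heteroatom lone pair (2) give 6 π electrons. 6 = 4(1)+2, so ring B is aromatic (furan).
Ring C has six sp³ carbons, so it is not fully conjugated — not aromatic (cyclooctene).
Aromatic: A, B. Total: 2.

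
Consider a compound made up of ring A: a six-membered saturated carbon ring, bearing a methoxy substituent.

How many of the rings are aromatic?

Ring A has only sp³ atoms, so it is not fully conjugated — not aromatic (cyclohexane).

0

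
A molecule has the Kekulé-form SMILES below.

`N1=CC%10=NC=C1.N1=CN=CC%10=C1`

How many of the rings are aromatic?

The SMILES encodes a six-membered ring with nitrogens at positions 1 and 4 and three alternating double bonds; a six-membered ring with nitrogens at positions 1 and 3 and three alternating double bonds.
The 6-membered ring with two nitrogens (1,4) is fully conjugated (every ring atom contributes a p orbital); 3 ring double bonds give 6 π electrons. 6 = 4(1)+2, so it is aromatic (pyrazine).
The 6-membered ring with two nitrogens (1,3) has a continuous p-orbital overlap around the ring; 3 ring double bonds give 6 π electrons. 6 = 4(1)+2, so it is aromatic (pyrimidine).
2 of the 2 rings are aromatic. Total: 2.

2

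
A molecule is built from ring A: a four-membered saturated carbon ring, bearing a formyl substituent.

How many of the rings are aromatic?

Ring A has only sp³ atoms, so it is not fully conjugated — not aromatic (cyclobutane).

0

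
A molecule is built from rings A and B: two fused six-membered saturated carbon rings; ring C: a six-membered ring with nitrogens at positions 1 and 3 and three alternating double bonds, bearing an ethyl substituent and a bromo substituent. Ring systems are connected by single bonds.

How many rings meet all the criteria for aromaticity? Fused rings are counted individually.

1

Ring A has only sp³ atoms, so it is not fully conjugated — not aromatic (cyclohexane ring).
Ring B has only sp³ atoms, so it is not fully conjugated — not aromatic (cyclohexane ring).
Ring C is fully conjugated (every ring atom contributes a p orbital); 3 ring double bonds give 6 π electrons. That satisfies 4n+2 with n=1, so ring C is aromatic (pyrimidine).
Aromatic: C. Total: 1.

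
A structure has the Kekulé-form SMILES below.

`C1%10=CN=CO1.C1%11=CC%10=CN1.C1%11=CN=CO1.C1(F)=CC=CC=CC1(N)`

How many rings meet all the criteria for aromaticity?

3

The SMILES encodes a five-membered ring with an oxygen at position 1 and a nitrogen at position 3 (in a C=N bond), with two double bonds; a five-membered ring of four carbons and one nitrogen bearing a hydrogen, with two C=C double bonds; a five-membered ring with an oxygen at position 1 and a nitrogen at position 3 (in a C=N bond), with two double bonds; a seven-membered carbon ring with three C=C double bonds and one sp³ carbon.
The 5-membered ring with one oxygen and one =N– has a continuous p-orbital overlap around the ring; 2 ring double bonds (4 π electrons) plus a heteroatom lone pair (2) give 6 π electrons. Since 6 = 4n+2 (n=1), it is aromatic (oxazole).
The 5-membered ring with one N–H is fully conjugated (every ring atom contributes a p orbital); 2 ring double bonds (4 π electrons) plus a heteroatom lone pair (2) give 6 π electrons. That satisfies 4n+2 with n=1, so it is aromatic (pyrrole).
The second 5-membered ring with one oxygen and one =N– is fully conjugated (every ring atom contributes a p orbital); 2 ring double bonds (4 π electrons) plus a heteroatom lone pair (2) give 6 π electrons. Since 6 = 4n+2 (n=1), it is aromatic (oxazole).
The 7-membered ring has one sp³ carbon, so it is not fully conjugated — not aromatic (cycloheptatriene).
3 of the 4 rings are aromatic. Total: 3.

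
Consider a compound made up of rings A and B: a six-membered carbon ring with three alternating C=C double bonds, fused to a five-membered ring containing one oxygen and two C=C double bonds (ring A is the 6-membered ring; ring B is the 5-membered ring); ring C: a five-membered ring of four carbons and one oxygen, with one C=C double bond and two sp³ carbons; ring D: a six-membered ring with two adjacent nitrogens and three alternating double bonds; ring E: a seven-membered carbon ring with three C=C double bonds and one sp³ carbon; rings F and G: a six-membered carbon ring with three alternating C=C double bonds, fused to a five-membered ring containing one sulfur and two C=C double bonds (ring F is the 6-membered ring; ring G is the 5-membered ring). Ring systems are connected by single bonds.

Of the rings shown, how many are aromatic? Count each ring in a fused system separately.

5

Rings A and B form a fused bicyclic system (with one oxygen) with 9 sp² atoms and 10 π electrons from ring double bonds plus a heteroatom lone pair. 10 = 4(2)+2, so the system is aromatic and both rings count as aromatic (benzofuran).
Ring C has two sp³ carbons, so it is not fully conjugated — not aromatic (2,3-dihydrofuran).
Ring D is fully conjugated (every ring atom contributes a p orbital); 3 ring double bonds give 6 π electrons. Since 6 = 4n+2 (n=1), ring D is aromatic (pyridazine).
Ring E has one sp³ carbon, so it is not fully conjugated — not aromatic (cycloheptatriene).
Rings F and G form a fused bicyclic system (with one sulfur) with 9 sp² atoms and 10 π electrons from ring double bonds plus a heteroatom lone pair. 10 = 4(2)+2, so the system is aromatic and both rings count as aromatic (benzothiophene).
Aromatic: A, B, D, F, G. Total: 5.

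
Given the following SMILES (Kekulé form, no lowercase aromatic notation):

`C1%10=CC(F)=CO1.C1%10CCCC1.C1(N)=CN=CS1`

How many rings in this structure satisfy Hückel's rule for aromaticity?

The SMILES encodes a five-membered ring of four carbons and one oxygen, with two C=C double bonds; a five-membered saturated carbon ring; a five-membered ring with a sulfur at position 1 and a nitrogen at position 3 (in a C=N bond), with two double bonds.
The 5-membered ring with one oxygen has a continuous p-orbital overlap around the ring; 2 ring double bonds (4 π electrons) plus a heteroatom lone pair (2) give 6 π electrons. 6 = 4(1)+2, so it is aromatic (furan).
The 5-membered ring has only sp³ atoms, so it is not fully conjugated — not aromatic (cyclopentane).
The 5-membered ring with one sulfur and one =N– is planar and fully conjugated; 2 ring double bonds (4 π electrons) plus a heteroatom lone pair (2) give 6 π electrons. That satisfies 4n+2 with n=1, so it is aromatic (thiazole).
2 of the 3 rings are aromatic. Total: 2.

2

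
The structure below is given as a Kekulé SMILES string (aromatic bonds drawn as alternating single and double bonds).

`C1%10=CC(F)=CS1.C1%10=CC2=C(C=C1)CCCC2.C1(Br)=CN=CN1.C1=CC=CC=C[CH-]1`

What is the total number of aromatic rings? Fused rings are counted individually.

3

The SMILES encodes a five-membered ring of four carbons and one sulfur, with two C=C double bonds; a six-membered carbon ring with three alternating C=C double bonds, fused to a saturated six-membered carbon ring; a five-membered ring with nitrogens at positions 1 and 3 (one bearing H, one in a C=N bond) and two double bonds; a seven-membered all-carbon ring bearing a negative charge on one carbon, with three C=C double bonds.
The 5-membered ring with one sulfur has a continuous p-orbital overlap around the ring; 2 ring double bonds (4 π electrons) plus a heteroatom lone pair (2) give 6 π electrons. 6 = 4(1)+2, so it is aromatic (thiophene).
The 6-membered ring has a continuous p-orbital overlap around the ring; 3 ring double bonds give 6 π electrons. That satisfies 4n+2 with n=1, so it is aromatic (benzene ring).
The second 6-membered ring has four sp³ carbons, so it is not fully conjugated — not aromatic (cyclohexane ring).
The 5-membered ring with two nitrogens (one N–H, one =N–) is fully conjugated (every ring atom contributes a p orbital); 2 ring double bonds (4 π electrons) plus a heteroatom lone pair (2) give 6 π electrons. 6 = 4(1)+2, so it is aromatic (imidazole).
The 7-membered ring has only sp² ring atoms; a planar conformation would have a fully conjugated π system of 8 electrons. But 8 = 4(2), which is 4n not 4n+2, so it is not aromatic (cycloheptatrienyl anion).
3 of the 5 rings are aromatic. Total: 3.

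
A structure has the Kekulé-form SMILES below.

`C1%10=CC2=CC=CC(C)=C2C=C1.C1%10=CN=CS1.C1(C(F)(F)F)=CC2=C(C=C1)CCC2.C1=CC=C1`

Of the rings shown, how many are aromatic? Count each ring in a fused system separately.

The SMILES encodes two fused six-membered carbon rings, each with three alternating C=C double bonds; a five-membered ring with a sulfur at position 1 and a nitrogen at position 3 (in a C=N bond), with two double bonds; a six-membered carbon ring with three alternating C=C double bonds, fused to a saturated five-membered carbon ring; a four-membered carbon ring with two alternating C=C double bonds.
The fused 6/6-membered bicyclic is a single π system with 10 sp² atoms and 10 π electrons from ring double bonds. 10 = 4(2)+2, so the system is aromatic and both rings count as aromatic (naphthalene).
The 5-membered ring with one sulfur and one =N– is fully conjugated (every ring atom contributes a p orbital); 2 ring double bonds (4 π electrons) plus a heteroatom lone pair (2) give 6 π electrons. 6 = 4(1)+2, so it is aromatic (thiazole).
The 6-membered ring has a continuous p-orbital overlap around the ring; 3 ring double bonds give 6 π electrons. Since 6 = 4n+2 (n=1), it is aromatic (benzene ring).
The 5-membered ring has three sp³ carbons, so it is not fully conjugated — not aromatic (cyclopentane ring).
The 4-membered ring has only sp² ring atoms; a planar conformation would have a fully conjugated π system of 4 electrons. But 4 = 4(1), which is 4n not 4n+2, so it is not aromatic (cyclobutadiene) — cyclobutadiene is antiaromatic and distorts to a rectangle.
4 of the 6 rings are aromatic. Total: 4.

4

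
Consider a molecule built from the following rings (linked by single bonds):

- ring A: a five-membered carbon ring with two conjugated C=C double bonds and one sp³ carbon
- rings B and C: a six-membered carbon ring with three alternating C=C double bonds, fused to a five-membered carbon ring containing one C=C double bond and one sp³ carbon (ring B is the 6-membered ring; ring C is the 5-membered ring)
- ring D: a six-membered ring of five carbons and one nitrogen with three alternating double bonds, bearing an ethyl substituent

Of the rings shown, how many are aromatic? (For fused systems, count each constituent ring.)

2

Ring A has one sp³ carbon, so it is not fully conjugated — not aromatic (cyclopentadiene).
Ring B has a continuous p-orbital overlap around the ring; 3 ring double bonds give 6 π electrons. 6 = 4(1)+2, so ring B is aromatic (benzene ring).
Ring C has one sp³ carbon, so it is not fully conjugated — not aromatic (cyclopentene ring).
Ring D is planar and fully conjugated; 3 ring double bonds give 6 π electrons. Since 6 = 4n+2 (n=1), ring D is aromatic (pyridine).
Aromatic: B, D. Total: 2.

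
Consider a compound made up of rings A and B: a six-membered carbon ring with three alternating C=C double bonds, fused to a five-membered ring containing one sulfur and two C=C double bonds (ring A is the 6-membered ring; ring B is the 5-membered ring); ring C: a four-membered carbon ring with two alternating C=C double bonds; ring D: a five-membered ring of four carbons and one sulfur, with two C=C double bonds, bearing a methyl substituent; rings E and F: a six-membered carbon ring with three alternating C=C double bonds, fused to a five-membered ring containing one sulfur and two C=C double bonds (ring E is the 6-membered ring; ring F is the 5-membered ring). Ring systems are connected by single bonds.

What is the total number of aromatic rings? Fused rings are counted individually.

Rings A and B form a fused bicyclic system (with one sulfur) with 9 sp² atoms and 10 π electrons from ring double bonds plus a heteroatom lone pair. 10 = 4(2)+2, so the system is aromatic and both rings count as aromatic (benzothiophene).
Ring C has only sp² ring atoms; a planar conformation would have a fully conjugated π system of 4 electrons. But 4 = 4(1), which is 4n not 4n+2, so ring C is not aromatic (cyclobutadiene) — cyclobutadiene is antiaromatic and distorts to a rectangle.
Ring D is planar and fully conjugated; 2 ring double bonds (4 π electrons) plus a heteroatom lone pair (2) give 6 π electrons. 6 = 4(1)+2, so ring D is aromatic (thiophene).
Rings E and F form a fused bicyclic system (with one sulfur) with 9 sp² atoms and 10 π electrons from ring double bonds plus a heteroatom lone pair. 10 = 4(2)+2, so the system is aromatic and both rings count as aromatic (benzothiophene).
Aromatic: A, B, D, E, F. Total: 5.

5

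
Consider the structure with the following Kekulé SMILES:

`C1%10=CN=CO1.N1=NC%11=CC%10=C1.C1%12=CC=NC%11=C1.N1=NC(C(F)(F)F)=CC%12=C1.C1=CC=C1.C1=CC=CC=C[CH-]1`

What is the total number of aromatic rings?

4

The SMILES encodes a five-membered ring with an oxygen at position 1 and a nitrogen at position 3 (in a C=N bond), with two double bonds; a six-membered ring with two adjacent nitrogens and three alternating double bonds; a six-membered ring of five carbons and one nitrogen with three alternating double bonds; a six-membered ring with two adjacent nitrogens and three alternating double bonds; a four-membered carbon ring with two alternating C=C double bonds; a seven-membered all-carbon ring bearing a negative charge on one carbon, with three C=C double bonds.
The 5-membered ring with one oxygen and one =N– has a continuous p-orbital overlap around the ring; 2 ring double bonds (4 π electrons) plus a heteroatom lone pair (2) give 6 π electrons. That satisfies 4n+2 with n=1, so it is aromatic (oxazole).
The 6-membered ring with two nitrogens (1,2) is fully conjugated (every ring atom contributes a p orbital); 3 ring double bonds give 6 π electrons. 6 = 4(1)+2, so it is aromatic (pyridazine).
The 6-membered ring with one nitrogen is planar and fully conjugated; 3 ring double bonds give 6 π electrons. That satisfies 4n+2 with n=1, so it is aromatic (pyridine).
The second 6-membered ring with two nitrogens (1,2) is fully conjugated (every ring atom contributes a p orbital); 3 ring double bonds give 6 π electrons. Since 6 = 4n+2 (n=1), it is aromatic (pyridazine).
The 4-membered ring has only sp² ring atoms; a planar conformation would have a fully conjugated π system of 4 electrons. But 4 = 4(1), which is 4n not 4n+2, so it is not aromatic (cyclobutadiene) — cyclobutadiene is antiaromatic and distorts to a rectangle.
The 7-membered ring has only sp² ring atoms; a planar conformation would have a fully conjugated π system of 8 electrons. But 8 = 4(2), which is 4n not 4n+2, so it is not aromatic (cycloheptatrienyl anion).
4 of the 6 rings are aromatic. Total: 4.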